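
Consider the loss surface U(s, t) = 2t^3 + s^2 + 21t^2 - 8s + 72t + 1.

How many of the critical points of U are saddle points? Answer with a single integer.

U separates as a function of s plus a function of t, so ∇U=0 decouples.
∂U/∂s = 2(s - 4) = 0 at s ∈ {4}; ∂U/∂t = 6(t + 3)(t + 4) = 0 at t ∈ {-4, -3}.
The Hessian is diagonal: diag(U_ss, U_tt). Second derivatives: U_ss(4)=2; U_tt(-4)=-6, U_tt(-3)=6.
Saddle points occur where the two diagonal entries have opposite signs: (4, -4). Count: 1.

1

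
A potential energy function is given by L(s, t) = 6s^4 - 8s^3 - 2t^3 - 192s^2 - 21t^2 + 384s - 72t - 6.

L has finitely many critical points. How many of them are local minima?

2

L separates as a function of s plus a function of t, so ∇L=0 decouples.
∂L/∂s = 24(s - 4)(s - 1)(s + 4) = 0 at s ∈ {-4, 1, 4}; ∂L/∂t = -6(t + 3)(t + 4) = 0 at t ∈ {-4, -3}.
The Hessian is diagonal: diag(L_ss, L_tt). Second derivatives: L_ss(-4)=960, L_ss(1)=-360, L_ss(4)=576; L_tt(-4)=6, L_tt(-3)=-6.
Local minima occur where both diagonal entries positive: (-4, -4), (4, -4). Count: 2.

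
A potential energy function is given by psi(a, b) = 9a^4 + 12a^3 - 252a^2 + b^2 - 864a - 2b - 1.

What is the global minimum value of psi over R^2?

-4418

psi(a,b) separates as P(a) + Q(b) − 1, so its minimum is min P + min Q − 1.
P'(a) = 36(a - 4)(a + 2)(a + 3) vanishes at a ∈ {-3, -2, 4}; Q'(b) = 2b - 2 vanishes at b ∈ {1}.
Local minima of P (where P''>0): P(-3)=729, P(4)=-4416. Local minima of Q: Q(1)=-1.
So the global minimum of psi is P(4) + Q(1) − 1 = -4416 − 1 − 1 = -4418, attained at (4, 1).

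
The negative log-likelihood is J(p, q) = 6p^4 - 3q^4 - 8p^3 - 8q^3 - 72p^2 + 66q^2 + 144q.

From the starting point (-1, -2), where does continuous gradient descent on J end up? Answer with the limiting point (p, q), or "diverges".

(-2, -1)

J is separable, so gradient descent decouples: p follows -∂J/∂p, q follows -∂J/∂q.
∂J/∂p = 24p(p - 3)(p + 2); at p=-1 this is 96, so p decreases.
∂J/∂q = -12(q - 3)(q + 1)(q + 4); at q=-2 this is -120, so q increases.
p converges to its nearest critical value -2 (a local min of the p-part); q converges to -1. The iterate converges to (-2, -1).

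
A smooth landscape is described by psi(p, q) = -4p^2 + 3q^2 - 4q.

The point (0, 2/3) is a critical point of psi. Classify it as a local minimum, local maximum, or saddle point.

The Hessian of psi is constant: H = [[-8, 0], [0, 6]].
det(H) = (-8)·6 − 0² = -48.
Since det(H) < 0, H is indefinite and the critical point is a saddle point.

saddle point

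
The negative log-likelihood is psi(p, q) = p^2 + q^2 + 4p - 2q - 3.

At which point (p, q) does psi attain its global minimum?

psi(p,q) separates as A(p) + B(q) − 3, so its minimum is min A + min B − 3.
A'(p) = 2p + 4 vanishes at p ∈ {-2}; B'(q) = 2q - 2 vanishes at q ∈ {1}.
Local minima of A (where A''>0): A(-2)=-4. Local minima of B: B(1)=-1.
So the global minimum of psi is A(-2) + B(1) − 3 = -4 − 1 − 3 = -8, attained at (-2, 1).

(-2, 1)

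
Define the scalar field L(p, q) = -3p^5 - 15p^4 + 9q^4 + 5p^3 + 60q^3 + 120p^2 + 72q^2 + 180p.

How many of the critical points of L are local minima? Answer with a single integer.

4

L separates as a function of p plus a function of q, so ∇L=0 decouples.
∂L/∂p = -15(p - 2)(p + 1)(p + 2)(p + 3) = 0 at p ∈ {-3, -2, -1, 2}; ∂L/∂q = 36q(q + 1)(q + 4) = 0 at q ∈ {-4, -1, 0}.
The Hessian is diagonal: diag(L_pp, L_qq). Second derivatives: L_pp(-3)=150, L_pp(-2)=-60, L_pp(-1)=90, L_pp(2)=-900; L_qq(-4)=432, L_qq(-1)=-108, L_qq(0)=144.
Local minima occur where both diagonal entries positive: (-3, -4), (-3, 0), (-1, -4), (-1, 0). Count: 4.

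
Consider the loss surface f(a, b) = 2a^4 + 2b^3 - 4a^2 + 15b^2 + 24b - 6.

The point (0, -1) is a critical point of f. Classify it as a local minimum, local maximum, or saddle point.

saddle point

The mixed partial ∂²f/∂a∂b is 0, so the Hessian at any point is diag(f_aa, f_bb) = diag(8(3a^2 - 1), 6(2b + 5)).
At (0, -1): H = diag(-8, 18).
The eigenvalues have opposite signs, so H is indefinite: a saddle point.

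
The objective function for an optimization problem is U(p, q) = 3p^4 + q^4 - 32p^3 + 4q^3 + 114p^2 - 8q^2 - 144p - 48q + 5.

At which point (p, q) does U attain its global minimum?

(1, 2)

U(p,q) separates as A(p) + B(q) + 5, so its minimum is min A + min B + 5.
A'(p) = 12(p - 4)(p - 3)(p - 1) vanishes at p ∈ {1, 3, 4}; B'(q) = 4(q - 2)(q + 2)(q + 3) vanishes at q ∈ {-3, -2, 2}.
Local minima of A (where A''>0): A(1)=-59, A(4)=-32. Local minima of B: B(-3)=45, B(2)=-80.
So the global minimum of U is A(1) + B(2) + 5 = -59 − 80 + 5 = -134, attained at (1, 2).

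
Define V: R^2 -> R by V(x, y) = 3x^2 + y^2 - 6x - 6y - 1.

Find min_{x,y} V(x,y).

V(x,y) separates as P(x) + Q(y) − 1, so its minimum is min P + min Q − 1.
P'(x) = 6x - 6 vanishes at x ∈ {1}; Q'(y) = 2y - 6 vanishes at y ∈ {3}.
Local minima of P (where P''>0): P(1)=-3. Local minima of Q: Q(3)=-9.
So the global minimum of V is P(1) + Q(3) − 1 = -3 − 9 − 1 = -13, attained at (1, 3).

-13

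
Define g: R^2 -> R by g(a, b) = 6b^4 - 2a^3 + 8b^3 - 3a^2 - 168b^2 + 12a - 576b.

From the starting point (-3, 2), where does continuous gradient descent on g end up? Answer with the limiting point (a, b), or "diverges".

(-2, 4)

g is separable, so gradient descent decouples: a follows -∂g/∂a, b follows -∂g/∂b.
∂g/∂a = -6(a - 1)(a + 2); at a=-3 this is -24, so a increases.
∂g/∂b = 24(b - 4)(b + 2)(b + 3); at b=2 this is -960, so b increases.
a converges to its nearest critical value -2 (a local min of the a-part); b converges to 4. The iterate converges to (-2, 4).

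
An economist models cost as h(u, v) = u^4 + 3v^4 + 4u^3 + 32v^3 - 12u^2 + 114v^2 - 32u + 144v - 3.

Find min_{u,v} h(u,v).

h(u,v) separates as P(u) + Q(v) − 3, so its minimum is min P + min Q − 3.
P'(u) = 4(u - 2)(u + 1)(u + 4) vanishes at u ∈ {-4, -1, 2}; Q'(v) = 12(v + 1)(v + 3)(v + 4) vanishes at v ∈ {-4, -3, -1}.
Local minima of P (where P''>0): P(-4)=-64, P(2)=-64. Local minima of Q: Q(-4)=-32, Q(-1)=-59.
So the global minimum of h is P(-4) + Q(-1) − 3 = -64 − 59 − 3 = -126, attained at (-4, -1).

-126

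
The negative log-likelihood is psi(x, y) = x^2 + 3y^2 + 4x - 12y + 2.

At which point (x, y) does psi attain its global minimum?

psi(x,y) separates as P(x) + Q(y) + 2, so its minimum is min P + min Q + 2.
P'(x) = 2x + 4 vanishes at x ∈ {-2}; Q'(y) = 6y - 12 vanishes at y ∈ {2}.
Local minima of P (where P''>0): P(-2)=-4. Local minima of Q: Q(2)=-12.
So the global minimum of psi is P(-2) + Q(2) + 2 = -4 − 12 + 2 = -14, attained at (-2, 2).

(-2, 2)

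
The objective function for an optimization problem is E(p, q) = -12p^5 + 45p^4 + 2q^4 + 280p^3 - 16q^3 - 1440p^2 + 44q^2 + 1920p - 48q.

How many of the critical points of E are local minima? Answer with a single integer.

E separates as a function of p plus a function of q, so ∇E=0 decouples.
∂E/∂p = -60(p - 4)(p - 2)(p - 1)(p + 4) = 0 at p ∈ {-4, 1, 2, 4}; ∂E/∂q = 8(q - 3)(q - 2)(q - 1) = 0 at q ∈ {1, 2, 3}.
The Hessian is diagonal: diag(E_pp, E_qq). Second derivatives: E_pp(-4)=14400, E_pp(1)=-900, E_pp(2)=720, E_pp(4)=-2880; E_qq(1)=16, E_qq(2)=-8, E_qq(3)=16.
Local minima occur where both diagonal entries positive: (-4, 1), (-4, 3), (2, 1), (2, 3). Count: 4.

4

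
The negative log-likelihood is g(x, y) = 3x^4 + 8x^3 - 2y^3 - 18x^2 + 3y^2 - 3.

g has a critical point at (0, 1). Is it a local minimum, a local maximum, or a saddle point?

The mixed partial ∂²g/∂x∂y is 0, so the Hessian at any point is diag(g_xx, g_yy) = diag(12(3x^2 + 4x - 3), 6(-2y + 1)).
At (0, 1): H = diag(-36, -6).
Both eigenvalues are negative, so H is negative definite: a local maximum.

local maximum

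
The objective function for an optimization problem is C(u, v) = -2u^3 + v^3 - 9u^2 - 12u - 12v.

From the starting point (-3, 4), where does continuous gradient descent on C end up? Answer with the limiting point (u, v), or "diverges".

C is separable, so gradient descent decouples: u follows -∂C/∂u, v follows -∂C/∂v.
∂C/∂u = -6(u + 1)(u + 2); at u=-3 this is -12, so u increases.
∂C/∂v = 3(v - 2)(v + 2); at v=4 this is 36, so v decreases.
u converges to its nearest critical value -2 (a local min of the u-part); v converges to 2. The iterate converges to (-2, 2).

(-2, 2)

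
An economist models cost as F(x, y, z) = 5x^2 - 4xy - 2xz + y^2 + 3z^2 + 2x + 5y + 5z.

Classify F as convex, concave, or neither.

F is quadratic, so its Hessian is the constant matrix H = [[10, -4, -2], [-4, 2, 0], [-2, 0, 6]].
Leading principal minors: 10, 4, 16.
All positive ⇒ H ≻ 0 ⇒ convex.

convex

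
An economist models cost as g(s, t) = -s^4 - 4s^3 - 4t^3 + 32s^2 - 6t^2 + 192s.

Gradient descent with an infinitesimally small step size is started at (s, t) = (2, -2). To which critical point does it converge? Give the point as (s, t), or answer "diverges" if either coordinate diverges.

g is separable, so gradient descent decouples: s follows -∂g/∂s, t follows -∂g/∂t.
∂g/∂s = -4(s - 4)(s + 3)(s + 4); at s=2 this is 240, so s decreases.
∂g/∂t = -12t(t + 1); at t=-2 this is -24, so t increases.
s converges to its nearest critical value -3 (a local min of the s-part); t converges to -1. The iterate converges to (-3, -1).

(-3, -1)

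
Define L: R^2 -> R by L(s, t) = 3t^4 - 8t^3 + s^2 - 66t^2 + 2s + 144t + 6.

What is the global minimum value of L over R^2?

L(s,t) separates as P(s) + Q(t) + 6, so its minimum is min P + min Q + 6.
P'(s) = 2s + 2 vanishes at s ∈ {-1}; Q'(t) = 12(t - 4)(t - 1)(t + 3) vanishes at t ∈ {-3, 1, 4}.
Local minima of P (where P''>0): P(-1)=-1. Local minima of Q: Q(-3)=-567, Q(4)=-224.
So the global minimum of L is P(-1) + Q(-3) + 6 = -1 − 567 + 6 = -562, attained at (-1, -3).

-562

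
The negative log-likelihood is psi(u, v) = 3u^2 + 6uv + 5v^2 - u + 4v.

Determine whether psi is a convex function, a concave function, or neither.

convex

psi is quadratic, so its Hessian is the constant matrix H = [[6, 6], [6, 10]].
det(H) = 24, tr(H) = 16.
det(H) > 0 and tr(H) > 0, so H is positive definite everywhere: convex.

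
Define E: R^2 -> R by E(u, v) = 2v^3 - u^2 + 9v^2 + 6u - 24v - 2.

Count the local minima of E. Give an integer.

0

E separates as a function of u plus a function of v, so ∇E=0 decouples.
∂E/∂u = -2(u - 3) = 0 at u ∈ {3}; ∂E/∂v = 6(v - 1)(v + 4) = 0 at v ∈ {-4, 1}.
The Hessian is diagonal: diag(E_uu, E_vv). Second derivatives: E_uu(3)=-2; E_vv(-4)=-30, E_vv(1)=30.
Local minima occur where both diagonal entries positive: none. Count: 0.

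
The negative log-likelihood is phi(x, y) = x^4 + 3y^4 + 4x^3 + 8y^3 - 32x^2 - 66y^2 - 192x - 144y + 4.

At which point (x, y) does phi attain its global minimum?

(4, 3)

phi(x,y) separates as P(x) + Q(y) + 4, so its minimum is min P + min Q + 4.
P'(x) = 4(x - 4)(x + 3)(x + 4) vanishes at x ∈ {-4, -3, 4}; Q'(y) = 12(y - 3)(y + 1)(y + 4) vanishes at y ∈ {-4, -1, 3}.
Local minima of P (where P''>0): P(-4)=256, P(4)=-768. Local minima of Q: Q(-4)=-224, Q(3)=-567.
So the global minimum of phi is P(4) + Q(3) + 4 = -768 − 567 + 4 = -1331, attained at (4, 3).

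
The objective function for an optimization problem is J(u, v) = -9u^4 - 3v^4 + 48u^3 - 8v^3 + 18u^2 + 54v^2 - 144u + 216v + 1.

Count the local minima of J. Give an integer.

J separates as a function of u plus a function of v, so ∇J=0 decouples.
∂J/∂u = -36(u - 4)(u - 1)(u + 1) = 0 at u ∈ {-1, 1, 4}; ∂J/∂v = -12(v - 3)(v + 2)(v + 3) = 0 at v ∈ {-3, -2, 3}.
The Hessian is diagonal: diag(J_uu, J_vv). Second derivatives: J_uu(-1)=-360, J_uu(1)=216, J_uu(4)=-540; J_vv(-3)=-72, J_vv(-2)=60, J_vv(3)=-360.
Local minima occur where both diagonal entries positive: (1, -2). Count: 1.

1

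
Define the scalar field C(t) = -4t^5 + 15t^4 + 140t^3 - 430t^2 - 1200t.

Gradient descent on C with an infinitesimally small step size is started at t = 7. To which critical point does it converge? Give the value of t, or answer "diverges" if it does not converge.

C'(t) = -20(t - 5)(t - 3)(t + 1)(t + 4), so C'(7) = -14080.
Gradient descent moves in the -C' direction, i.e. t is increasing.
There is no critical point above t=7, and C' keeps the same sign, so the iterate runs off to +∞.

diverges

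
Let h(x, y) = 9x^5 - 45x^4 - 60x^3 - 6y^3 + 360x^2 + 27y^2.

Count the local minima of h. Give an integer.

h separates as a function of x plus a function of y, so ∇h=0 decouples.
∂h/∂x = 45x(x - 4)(x - 2)(x + 2) = 0 at x ∈ {-2, 0, 2, 4}; ∂h/∂y = -18y(y - 3) = 0 at y ∈ {0, 3}.
The Hessian is diagonal: diag(h_xx, h_yy). Second derivatives: h_xx(-2)=-2160, h_xx(0)=720, h_xx(2)=-720, h_xx(4)=2160; h_yy(0)=54, h_yy(3)=-54.
Local minima occur where both diagonal entries positive: (0, 0), (4, 0). Count: 2.

2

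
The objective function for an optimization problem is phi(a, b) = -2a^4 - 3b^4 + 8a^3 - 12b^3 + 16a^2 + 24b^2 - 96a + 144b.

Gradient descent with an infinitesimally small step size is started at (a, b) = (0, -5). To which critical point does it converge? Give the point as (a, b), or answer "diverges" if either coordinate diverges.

diverges

phi is separable, so gradient descent decouples: a follows -∂phi/∂a, b follows -∂phi/∂b.
∂phi/∂a = -8(a - 3)(a - 2)(a + 2); at a=0 this is -96, so a increases.
∂phi/∂b = -12(b - 2)(b + 2)(b + 3); at b=-5 this is 504, so b decreases.
The b-coordinate has no critical point in that direction and runs off to infinity.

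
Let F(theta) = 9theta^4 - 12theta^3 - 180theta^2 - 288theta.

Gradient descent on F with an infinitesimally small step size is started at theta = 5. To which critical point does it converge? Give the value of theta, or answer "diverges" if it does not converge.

F'(theta) = 36(theta - 4)(theta + 1)(theta + 2), so F'(5) = 1512.
Gradient descent moves in the -F' direction, i.e. theta is decreasing.
The nearest critical point in that direction is theta = 4, where F'' = 1080 > 0 (a local minimum). The iterate converges there.

4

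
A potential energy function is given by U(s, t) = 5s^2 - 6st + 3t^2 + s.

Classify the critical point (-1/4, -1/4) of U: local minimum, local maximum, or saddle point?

The Hessian of U is constant: H = [[10, -6], [-6, 6]].
det(H) = 10·6 − (-6)² = 24.
det(H) > 0 and tr(H) = 16 > 0, so H is positive definite and the point is a local minimum.

local minimum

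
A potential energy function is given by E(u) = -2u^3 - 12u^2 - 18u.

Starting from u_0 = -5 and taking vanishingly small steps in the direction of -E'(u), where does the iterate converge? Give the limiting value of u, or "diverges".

-3

E'(u) = -6(u + 1)(u + 3), so E'(-5) = -48.
Gradient descent moves in the -E' direction, i.e. u is increasing.
The nearest critical point in that direction is u = -3, where E'' = 12 > 0 (a local minimum). The iterate converges there.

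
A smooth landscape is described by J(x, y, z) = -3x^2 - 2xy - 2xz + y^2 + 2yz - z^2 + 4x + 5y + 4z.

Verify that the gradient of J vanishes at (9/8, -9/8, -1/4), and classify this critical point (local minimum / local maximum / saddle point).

saddle point

∇J = (-6x - 2y - 2z + 4, -2x + 2y + 2z + 5, -2x + 2y - 2z + 4); substituting (9/8, -9/8, -1/4) gives ∇J = (0, 0, 0), so (9/8, -9/8, -1/4) is indeed a critical point.
The Hessian is constant: H = [[-6, -2, -2], [-2, 2, 2], [-2, 2, -2]].
Leading principal minors: Δ₁ = -6, Δ₂ = -16, Δ₃ = 64.
The minors fit neither the all-positive nor the alternating-sign pattern, so H is indefinite: a saddle point.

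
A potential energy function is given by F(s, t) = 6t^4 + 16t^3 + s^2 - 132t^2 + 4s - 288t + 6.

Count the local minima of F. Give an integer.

F separates as a function of s plus a function of t, so ∇F=0 decouples.
∂F/∂s = 2(s + 2) = 0 at s ∈ {-2}; ∂F/∂t = 24(t - 3)(t + 1)(t + 4) = 0 at t ∈ {-4, -1, 3}.
The Hessian is diagonal: diag(F_ss, F_tt). Second derivatives: F_ss(-2)=2; F_tt(-4)=504, F_tt(-1)=-288, F_tt(3)=672.
Local minima occur where both diagonal entries positive: (-2, -4), (-2, 3). Count: 2.

2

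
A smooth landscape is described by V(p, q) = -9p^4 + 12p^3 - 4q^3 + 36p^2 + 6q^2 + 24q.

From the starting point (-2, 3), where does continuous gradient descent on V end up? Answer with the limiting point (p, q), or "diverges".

V is separable, so gradient descent decouples: p follows -∂V/∂p, q follows -∂V/∂q.
∂V/∂p = -36p(p - 2)(p + 1); at p=-2 this is 288, so p decreases.
∂V/∂q = -12(q - 2)(q + 1); at q=3 this is -48, so q increases.
The p-coordinate has no critical point in that direction and runs off to infinity.

diverges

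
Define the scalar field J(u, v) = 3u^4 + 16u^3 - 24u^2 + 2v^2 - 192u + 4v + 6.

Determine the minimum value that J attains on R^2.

-300

J(u,v) separates as P(u) + Q(v) + 6, so its minimum is min P + min Q + 6.
P'(u) = 12(u - 2)(u + 2)(u + 4) vanishes at u ∈ {-4, -2, 2}; Q'(v) = 4v + 4 vanishes at v ∈ {-1}.
Local minima of P (where P''>0): P(-4)=128, P(2)=-304. Local minima of Q: Q(-1)=-2.
So the global minimum of J is P(2) + Q(-1) + 6 = -304 − 2 + 6 = -300, attained at (2, -1).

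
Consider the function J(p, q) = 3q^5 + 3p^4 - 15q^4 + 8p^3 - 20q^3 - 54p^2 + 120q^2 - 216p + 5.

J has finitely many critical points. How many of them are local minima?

4

J separates as a function of p plus a function of q, so ∇J=0 decouples.
∂J/∂p = 12(p - 3)(p + 2)(p + 3) = 0 at p ∈ {-3, -2, 3}; ∂J/∂q = 15q(q - 4)(q - 2)(q + 2) = 0 at q ∈ {-2, 0, 2, 4}.
The Hessian is diagonal: diag(J_pp, J_qq). Second derivatives: J_pp(-3)=72, J_pp(-2)=-60, J_pp(3)=360; J_qq(-2)=-720, J_qq(0)=240, J_qq(2)=-240, J_qq(4)=720.
Local minima occur where both diagonal entries positive: (-3, 0), (-3, 4), (3, 0), (3, 4). Count: 4.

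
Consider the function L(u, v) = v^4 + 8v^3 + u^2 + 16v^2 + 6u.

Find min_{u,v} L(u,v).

-9

L(u,v) separates as P(u) + Q(v), so its minimum is min P + min Q.
P'(u) = 2u + 6 vanishes at u ∈ {-3}; Q'(v) = 4v(v + 2)(v + 4) vanishes at v ∈ {-4, -2, 0}.
Local minima of P (where P''>0): P(-3)=-9. Local minima of Q: Q(-4)=0, Q(0)=0.
So the global minimum of L is P(-3) + Q(-4) = -9 + 0 = -9, attained at (-3, -4).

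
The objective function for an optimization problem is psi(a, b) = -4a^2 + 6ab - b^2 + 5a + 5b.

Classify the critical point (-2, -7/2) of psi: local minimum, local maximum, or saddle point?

saddle point

The Hessian of psi is constant: H = [[-8, 6], [6, -2]].
det(H) = (-8)·(-2) − 6² = -20.
Since det(H) < 0, H is indefinite and the critical point is a saddle point.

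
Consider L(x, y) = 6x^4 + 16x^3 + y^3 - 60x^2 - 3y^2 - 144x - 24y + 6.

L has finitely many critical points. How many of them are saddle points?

3

L separates as a function of x plus a function of y, so ∇L=0 decouples.
∂L/∂x = 24(x - 2)(x + 1)(x + 3) = 0 at x ∈ {-3, -1, 2}; ∂L/∂y = 3(y - 4)(y + 2) = 0 at y ∈ {-2, 4}.
The Hessian is diagonal: diag(L_xx, L_yy). Second derivatives: L_xx(-3)=240, L_xx(-1)=-144, L_xx(2)=360; L_yy(-2)=-18, L_yy(4)=18.
Saddle points occur where the two diagonal entries have opposite signs: (-3, -2), (-1, 4), (2, -2). Count: 3.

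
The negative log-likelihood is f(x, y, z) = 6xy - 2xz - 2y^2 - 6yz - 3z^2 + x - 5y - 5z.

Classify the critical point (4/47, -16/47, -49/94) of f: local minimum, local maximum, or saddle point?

The Hessian is constant: H = [[0, 6, -2], [6, -4, -6], [-2, -6, -6]].
Leading principal minors: Δ₁ = 0, Δ₂ = -36, Δ₃ = 376.
The minors fit neither the all-positive nor the alternating-sign pattern, so H is indefinite: a saddle point.

saddle point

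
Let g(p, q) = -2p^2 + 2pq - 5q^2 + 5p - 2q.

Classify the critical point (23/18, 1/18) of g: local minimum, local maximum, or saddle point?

The Hessian of g is constant: H = [[-4, 2], [2, -10]].
det(H) = (-4)·(-10) − 2² = 36.
det(H) > 0 and tr(H) = -14 < 0, so H is negative definite and the point is a local maximum.

local maximum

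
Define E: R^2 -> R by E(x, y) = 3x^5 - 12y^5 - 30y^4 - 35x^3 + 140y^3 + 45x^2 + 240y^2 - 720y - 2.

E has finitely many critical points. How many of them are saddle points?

8

E separates as a function of x plus a function of y, so ∇E=0 decouples.
∂E/∂x = 15x(x - 2)(x - 1)(x + 3) = 0 at x ∈ {-3, 0, 1, 2}; ∂E/∂y = -60(y - 2)(y - 1)(y + 2)(y + 3) = 0 at y ∈ {-3, -2, 1, 2}.
The Hessian is diagonal: diag(E_xx, E_yy). Second derivatives: E_xx(-3)=-900, E_xx(0)=90, E_xx(1)=-60, E_xx(2)=150; E_yy(-3)=1200, E_yy(-2)=-720, E_yy(1)=720, E_yy(2)=-1200.
Saddle points occur where the two diagonal entries have opposite signs: (-3, -3), (-3, 1), (0, -2), (0, 2), (1, -3), (1, 1), (2, -2), (2, 2). Count: 8.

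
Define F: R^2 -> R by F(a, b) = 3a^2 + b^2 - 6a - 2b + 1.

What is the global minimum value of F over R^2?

-3

F(a,b) separates as P(a) + Q(b) + 1, so its minimum is min P + min Q + 1.
P'(a) = 6a - 6 vanishes at a ∈ {1}; Q'(b) = 2b - 2 vanishes at b ∈ {1}.
Local minima of P (where P''>0): P(1)=-3. Local minima of Q: Q(1)=-1.
So the global minimum of F is P(1) + Q(1) + 1 = -3 − 1 + 1 = -3, attained at (1, 1).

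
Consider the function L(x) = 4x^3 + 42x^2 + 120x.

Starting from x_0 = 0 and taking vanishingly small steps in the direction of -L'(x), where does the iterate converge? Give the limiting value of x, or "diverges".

-2

L'(x) = 12(x + 2)(x + 5), so L'(0) = 120.
Gradient descent moves in the -L' direction, i.e. x is decreasing.
The nearest critical point in that direction is x = -2, where L'' = 36 > 0 (a local minimum). The iterate converges there.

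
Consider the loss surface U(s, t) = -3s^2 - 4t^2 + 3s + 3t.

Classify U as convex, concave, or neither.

concave

U is quadratic, so its Hessian is the constant matrix H = [[-6, 0], [0, -8]].
det(H) = 48, tr(H) = -14.
det(H) > 0 and tr(H) < 0, so H is negative definite everywhere: concave.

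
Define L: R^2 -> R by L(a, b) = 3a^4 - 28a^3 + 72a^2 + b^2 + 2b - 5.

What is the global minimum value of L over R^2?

L(a,b) separates as P(a) + Q(b) − 5, so its minimum is min P + min Q − 5.
P'(a) = 12a(a - 4)(a - 3) vanishes at a ∈ {0, 3, 4}; Q'(b) = 2b + 2 vanishes at b ∈ {-1}.
Local minima of P (where P''>0): P(0)=0, P(4)=128. Local minima of Q: Q(-1)=-1.
So the global minimum of L is P(0) + Q(-1) − 5 = 0 − 1 − 5 = -6, attained at (0, -1).

-6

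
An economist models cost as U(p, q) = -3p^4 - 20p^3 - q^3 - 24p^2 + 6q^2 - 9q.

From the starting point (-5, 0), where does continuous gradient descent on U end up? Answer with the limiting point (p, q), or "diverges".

diverges

U is separable, so gradient descent decouples: p follows -∂U/∂p, q follows -∂U/∂q.
∂U/∂p = -12p(p + 1)(p + 4); at p=-5 this is 240, so p decreases.
∂U/∂q = -3(q - 3)(q - 1); at q=0 this is -9, so q increases.
The p-coordinate has no critical point in that direction and runs off to infinity.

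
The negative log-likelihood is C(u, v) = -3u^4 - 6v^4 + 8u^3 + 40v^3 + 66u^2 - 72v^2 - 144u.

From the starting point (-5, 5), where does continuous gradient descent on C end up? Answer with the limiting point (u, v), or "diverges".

C is separable, so gradient descent decouples: u follows -∂C/∂u, v follows -∂C/∂v.
∂C/∂u = -12(u - 4)(u - 1)(u + 3); at u=-5 this is 1296, so u decreases.
∂C/∂v = -24v(v - 3)(v - 2); at v=5 this is -720, so v increases.
The u-coordinate has no critical point in that direction and runs off to infinity.

diverges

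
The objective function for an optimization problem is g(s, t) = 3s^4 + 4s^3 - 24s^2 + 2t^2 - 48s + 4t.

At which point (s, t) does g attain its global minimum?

g(s,t) separates as P(s) + Q(t), so its minimum is min P + min Q.
P'(s) = 12(s - 2)(s + 1)(s + 2) vanishes at s ∈ {-2, -1, 2}; Q'(t) = 4(t + 1) vanishes at t ∈ {-1}.
Local minima of P (where P''>0): P(-2)=16, P(2)=-112. Local minima of Q: Q(-1)=-2.
So the global minimum of g is P(2) + Q(-1) = -112 − 2 = -114, attained at (2, -1).

(2, -1)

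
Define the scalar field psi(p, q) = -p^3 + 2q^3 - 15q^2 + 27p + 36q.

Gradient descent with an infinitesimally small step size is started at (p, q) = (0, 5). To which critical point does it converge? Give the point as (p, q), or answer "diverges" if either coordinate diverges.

psi is separable, so gradient descent decouples: p follows -∂psi/∂p, q follows -∂psi/∂q.
∂psi/∂p = -3(p - 3)(p + 3); at p=0 this is 27, so p decreases.
∂psi/∂q = 6(q - 3)(q - 2); at q=5 this is 36, so q decreases.
p converges to its nearest critical value -3 (a local min of the p-part); q converges to 3. The iterate converges to (-3, 3).

(-3, 3)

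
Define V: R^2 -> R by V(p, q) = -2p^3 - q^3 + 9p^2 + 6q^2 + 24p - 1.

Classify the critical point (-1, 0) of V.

The mixed partial ∂²V/∂p∂q is 0, so the Hessian at any point is diag(V_pp, V_qq) = diag(6(-2p + 3), 6(-q + 2)).
At (-1, 0): H = diag(30, 12).
Both eigenvalues are positive, so H is positive definite: a local minimum.

local minimum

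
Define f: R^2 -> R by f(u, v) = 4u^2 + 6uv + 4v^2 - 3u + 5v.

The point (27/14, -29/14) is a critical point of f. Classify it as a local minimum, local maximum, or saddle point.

local minimum

The Hessian of f is constant: H = [[8, 6], [6, 8]].
det(H) = 8·8 − 6² = 28.
det(H) > 0 and tr(H) = 16 > 0, so H is positive definite and the point is a local minimum.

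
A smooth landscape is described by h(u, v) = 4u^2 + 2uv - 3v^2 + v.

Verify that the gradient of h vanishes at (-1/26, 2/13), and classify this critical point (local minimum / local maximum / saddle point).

∇h = (8u + 2v, 2u - 6v + 1); substituting (-1/26, 2/13) gives ∇h = (0, 0), so (-1/26, 2/13) is indeed a critical point.
The Hessian of h is constant: H = [[8, 2], [2, -6]].
det(H) = 8·(-6) − 2² = -52.
Since det(H) < 0, H is indefinite and the critical point is a saddle point.

saddle point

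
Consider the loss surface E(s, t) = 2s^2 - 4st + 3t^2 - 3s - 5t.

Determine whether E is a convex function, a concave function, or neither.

convex

E is quadratic, so its Hessian is the constant matrix H = [[4, -4], [-4, 6]].
det(H) = 8, tr(H) = 10.
det(H) > 0 and tr(H) > 0, so H is positive definite everywhere: convex.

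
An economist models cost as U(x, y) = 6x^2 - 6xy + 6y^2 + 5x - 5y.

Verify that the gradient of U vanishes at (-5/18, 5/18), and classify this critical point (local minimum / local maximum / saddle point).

∇U = (12x - 6y + 5, -6x + 12y - 5); substituting (-5/18, 5/18) gives ∇U = (0, 0), so (-5/18, 5/18) is indeed a critical point.
The Hessian of U is constant: H = [[12, -6], [-6, 12]].
det(H) = 12·12 − (-6)² = 108.
det(H) > 0 and tr(H) = 24 > 0, so H is positive definite and the point is a local minimum.

local minimum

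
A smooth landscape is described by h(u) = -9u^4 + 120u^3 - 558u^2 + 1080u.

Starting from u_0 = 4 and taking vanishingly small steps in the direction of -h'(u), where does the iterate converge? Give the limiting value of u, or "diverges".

h'(u) = -36(u - 5)(u - 3)(u - 2), so h'(4) = 72.
Gradient descent moves in the -h' direction, i.e. u is decreasing.
The nearest critical point in that direction is u = 3, where h'' = 72 > 0 (a local minimum). The iterate converges there.

3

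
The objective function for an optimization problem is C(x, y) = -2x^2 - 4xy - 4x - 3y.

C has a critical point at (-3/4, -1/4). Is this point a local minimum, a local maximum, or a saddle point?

The Hessian of C is constant: H = [[-4, -4], [-4, 0]].
det(H) = (-4)·0 − (-4)² = -16.
Since det(H) < 0, H is indefinite and the critical point is a saddle point.

saddle point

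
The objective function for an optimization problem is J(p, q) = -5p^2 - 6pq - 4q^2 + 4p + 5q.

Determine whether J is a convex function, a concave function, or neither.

J is quadratic, so its Hessian is the constant matrix H = [[-10, -6], [-6, -8]].
det(H) = 44, tr(H) = -18.
det(H) > 0 and tr(H) < 0, so H is negative definite everywhere: concave.

concave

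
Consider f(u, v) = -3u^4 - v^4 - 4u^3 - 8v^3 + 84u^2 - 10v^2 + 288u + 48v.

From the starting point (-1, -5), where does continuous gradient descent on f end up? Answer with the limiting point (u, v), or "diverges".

diverges

f is separable, so gradient descent decouples: u follows -∂f/∂u, v follows -∂f/∂v.
∂f/∂u = -12(u - 4)(u + 2)(u + 3); at u=-1 this is 120, so u decreases.
∂f/∂v = -4(v - 1)(v + 3)(v + 4); at v=-5 this is 48, so v decreases.
The v-coordinate has no critical point in that direction and runs off to infinity.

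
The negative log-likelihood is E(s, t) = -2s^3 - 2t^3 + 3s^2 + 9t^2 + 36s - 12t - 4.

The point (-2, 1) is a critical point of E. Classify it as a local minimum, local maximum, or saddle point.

local minimum

The mixed partial ∂²E/∂s∂t is 0, so the Hessian at any point is diag(E_ss, E_tt) = diag(6(-2s + 1), 6(-2t + 3)).
At (-2, 1): H = diag(30, 6).
Both eigenvalues are positive, so H is positive definite: a local minimum.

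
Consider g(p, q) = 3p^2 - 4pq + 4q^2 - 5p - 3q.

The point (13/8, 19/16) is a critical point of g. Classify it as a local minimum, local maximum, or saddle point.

local minimum

The Hessian of g is constant: H = [[6, -4], [-4, 8]].
det(H) = 6·8 − (-4)² = 32.
det(H) > 0 and tr(H) = 14 > 0, so H is positive definite and the point is a local minimum.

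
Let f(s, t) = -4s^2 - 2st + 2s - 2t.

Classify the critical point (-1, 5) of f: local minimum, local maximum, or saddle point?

The Hessian of f is constant: H = [[-8, -2], [-2, 0]].
det(H) = (-8)·0 − (-2)² = -4.
Since det(H) < 0, H is indefinite and the critical point is a saddle point.

saddle point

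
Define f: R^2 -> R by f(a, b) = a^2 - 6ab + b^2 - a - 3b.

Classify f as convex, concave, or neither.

f is quadratic, so its Hessian is the constant matrix H = [[2, -6], [-6, 2]].
det(H) = -32, tr(H) = 4.
det(H) < 0, so H is indefinite: neither convex nor concave.

neither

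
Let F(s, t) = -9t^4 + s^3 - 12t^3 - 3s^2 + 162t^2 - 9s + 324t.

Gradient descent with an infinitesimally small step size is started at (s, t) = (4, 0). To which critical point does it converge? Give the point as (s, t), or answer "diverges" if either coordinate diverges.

F is separable, so gradient descent decouples: s follows -∂F/∂s, t follows -∂F/∂t.
∂F/∂s = 3(s - 3)(s + 1); at s=4 this is 15, so s decreases.
∂F/∂t = -36(t - 3)(t + 1)(t + 3); at t=0 this is 324, so t decreases.
s converges to its nearest critical value 3 (a local min of the s-part); t converges to -1. The iterate converges to (3, -1).

(3, -1)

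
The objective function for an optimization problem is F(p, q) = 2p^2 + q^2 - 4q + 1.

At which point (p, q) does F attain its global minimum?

(0, 2)

F(p,q) separates as A(p) + B(q) + 1, so its minimum is min A + min B + 1.
A'(p) = 4p vanishes at p ∈ {0}; B'(q) = 2q - 4 vanishes at q ∈ {2}.
Local minima of A (where A''>0): A(0)=0. Local minima of B: B(2)=-4.
So the global minimum of F is A(0) + B(2) + 1 = 0 − 4 + 1 = -3, attained at (0, 2).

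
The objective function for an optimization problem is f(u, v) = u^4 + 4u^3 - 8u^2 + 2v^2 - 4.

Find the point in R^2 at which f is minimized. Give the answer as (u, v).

(-4, 0)

f(u,v) separates as P(u) + Q(v) − 4, so its minimum is min P + min Q − 4.
P'(u) = 4u(u - 1)(u + 4) vanishes at u ∈ {-4, 0, 1}; Q'(v) = 4v vanishes at v ∈ {0}.
Local minima of P (where P''>0): P(-4)=-128, P(1)=-3. Local minima of Q: Q(0)=0.
So the global minimum of f is P(-4) + Q(0) − 4 = -128 + 0 − 4 = -132, attained at (-4, 0).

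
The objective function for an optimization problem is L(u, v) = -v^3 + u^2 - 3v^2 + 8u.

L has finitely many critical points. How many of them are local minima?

L separates as a function of u plus a function of v, so ∇L=0 decouples.
∂L/∂u = 2(u + 4) = 0 at u ∈ {-4}; ∂L/∂v = -3v(v + 2) = 0 at v ∈ {-2, 0}.
The Hessian is diagonal: diag(L_uu, L_vv). Second derivatives: L_uu(-4)=2; L_vv(-2)=6, L_vv(0)=-6.
Local minima occur where both diagonal entries positive: (-4, -2). Count: 1.

1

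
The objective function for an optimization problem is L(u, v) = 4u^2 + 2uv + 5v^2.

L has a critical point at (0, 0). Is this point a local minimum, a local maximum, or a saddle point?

The Hessian of L is constant: H = [[8, 2], [2, 10]].
det(H) = 8·10 − 2² = 76.
det(H) > 0 and tr(H) = 18 > 0, so H is positive definite and the point is a local minimum.

local minimum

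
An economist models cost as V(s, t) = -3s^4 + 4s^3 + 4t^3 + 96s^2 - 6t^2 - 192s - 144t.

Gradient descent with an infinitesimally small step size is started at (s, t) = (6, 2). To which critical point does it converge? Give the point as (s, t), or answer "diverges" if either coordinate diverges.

V is separable, so gradient descent decouples: s follows -∂V/∂s, t follows -∂V/∂t.
∂V/∂s = -12(s - 4)(s - 1)(s + 4); at s=6 this is -1200, so s increases.
∂V/∂t = 12(t - 4)(t + 3); at t=2 this is -120, so t increases.
The s-coordinate has no critical point in that direction and runs off to infinity.

diverges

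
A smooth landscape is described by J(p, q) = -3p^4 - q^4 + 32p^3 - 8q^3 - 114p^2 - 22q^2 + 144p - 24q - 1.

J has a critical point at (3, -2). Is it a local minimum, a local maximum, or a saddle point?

local minimum

The mixed partial ∂²J/∂p∂q is 0, so the Hessian at any point is diag(J_pp, J_qq) = diag(12(-3p^2 + 16p - 19), -4(3q^2 + 12q + 11)).
At (3, -2): H = diag(24, 4).
Both eigenvalues are positive, so H is positive definite: a local minimum.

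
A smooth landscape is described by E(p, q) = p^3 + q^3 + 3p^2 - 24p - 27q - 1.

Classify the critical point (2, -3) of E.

The mixed partial ∂²E/∂p∂q is 0, so the Hessian at any point is diag(E_pp, E_qq) = diag(6(p + 1), 6q).
At (2, -3): H = diag(18, -18).
The eigenvalues have opposite signs, so H is indefinite: a saddle point.

saddle point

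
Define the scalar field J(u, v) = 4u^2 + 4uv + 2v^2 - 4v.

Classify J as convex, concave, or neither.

convex

J is quadratic, so its Hessian is the constant matrix H = [[8, 4], [4, 4]].
det(H) = 16, tr(H) = 12.
det(H) > 0 and tr(H) > 0, so H is positive definite everywhere: convex.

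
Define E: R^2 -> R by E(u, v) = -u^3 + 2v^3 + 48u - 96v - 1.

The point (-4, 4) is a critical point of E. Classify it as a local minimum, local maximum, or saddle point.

local minimum

The mixed partial ∂²E/∂u∂v is 0, so the Hessian at any point is diag(E_uu, E_vv) = diag(-6u, 12v).
At (-4, 4): H = diag(24, 48).
Both eigenvalues are positive, so H is positive definite: a local minimum.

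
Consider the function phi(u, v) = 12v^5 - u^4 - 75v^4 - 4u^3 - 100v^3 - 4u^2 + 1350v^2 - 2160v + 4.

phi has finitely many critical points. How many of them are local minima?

2

phi separates as a function of u plus a function of v, so ∇phi=0 decouples.
∂phi/∂u = -4u(u + 1)(u + 2) = 0 at u ∈ {-2, -1, 0}; ∂phi/∂v = 60(v - 4)(v - 3)(v - 1)(v + 3) = 0 at v ∈ {-3, 1, 3, 4}.
The Hessian is diagonal: diag(phi_uu, phi_vv). Second derivatives: phi_uu(-2)=-8, phi_uu(-1)=4, phi_uu(0)=-8; phi_vv(-3)=-10080, phi_vv(1)=1440, phi_vv(3)=-720, phi_vv(4)=1260.
Local minima occur where both diagonal entries positive: (-1, 1), (-1, 4). Count: 2.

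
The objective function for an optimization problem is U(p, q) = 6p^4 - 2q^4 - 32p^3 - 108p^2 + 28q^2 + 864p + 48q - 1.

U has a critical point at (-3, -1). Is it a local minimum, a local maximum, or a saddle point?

local minimum

The mixed partial ∂²U/∂p∂q is 0, so the Hessian at any point is diag(U_pp, U_qq) = diag(24(3p^2 - 8p - 9), 8(-3q^2 + 7)).
At (-3, -1): H = diag(1008, 32).
Both eigenvalues are positive, so H is positive definite: a local minimum.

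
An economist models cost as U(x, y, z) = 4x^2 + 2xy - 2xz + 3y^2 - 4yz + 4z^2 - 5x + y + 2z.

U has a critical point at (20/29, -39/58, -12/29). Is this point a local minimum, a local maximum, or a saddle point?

local minimum

The Hessian is constant: H = [[8, 2, -2], [2, 6, -4], [-2, -4, 8]].
Leading principal minors: Δ₁ = 8, Δ₂ = 44, Δ₃ = 232.
All leading minors are positive, so H is positive definite: a local minimum.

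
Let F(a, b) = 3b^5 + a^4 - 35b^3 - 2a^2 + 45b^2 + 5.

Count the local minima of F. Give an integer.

F separates as a function of a plus a function of b, so ∇F=0 decouples.
∂F/∂a = 4a(a - 1)(a + 1) = 0 at a ∈ {-1, 0, 1}; ∂F/∂b = 15b(b - 2)(b - 1)(b + 3) = 0 at b ∈ {-3, 0, 1, 2}.
The Hessian is diagonal: diag(F_aa, F_bb). Second derivatives: F_aa(-1)=8, F_aa(0)=-4, F_aa(1)=8; F_bb(-3)=-900, F_bb(0)=90, F_bb(1)=-60, F_bb(2)=150.
Local minima occur where both diagonal entries positive: (-1, 0), (-1, 2), (1, 0), (1, 2). Count: 4.

4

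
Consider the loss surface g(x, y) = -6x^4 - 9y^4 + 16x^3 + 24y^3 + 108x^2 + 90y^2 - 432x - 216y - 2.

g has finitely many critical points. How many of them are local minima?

1

g separates as a function of x plus a function of y, so ∇g=0 decouples.
∂g/∂x = -24(x - 3)(x - 2)(x + 3) = 0 at x ∈ {-3, 2, 3}; ∂g/∂y = -36(y - 3)(y - 1)(y + 2) = 0 at y ∈ {-2, 1, 3}.
The Hessian is diagonal: diag(g_xx, g_yy). Second derivatives: g_xx(-3)=-720, g_xx(2)=120, g_xx(3)=-144; g_yy(-2)=-540, g_yy(1)=216, g_yy(3)=-360.
Local minima occur where both diagonal entries positive: (2, 1). Count: 1.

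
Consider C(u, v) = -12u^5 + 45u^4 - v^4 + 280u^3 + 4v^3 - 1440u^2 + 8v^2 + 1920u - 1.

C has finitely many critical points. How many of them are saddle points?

6

C separates as a function of u plus a function of v, so ∇C=0 decouples.
∂C/∂u = -60(u - 4)(u - 2)(u - 1)(u + 4) = 0 at u ∈ {-4, 1, 2, 4}; ∂C/∂v = -4v(v - 4)(v + 1) = 0 at v ∈ {-1, 0, 4}.
The Hessian is diagonal: diag(C_uu, C_vv). Second derivatives: C_uu(-4)=14400, C_uu(1)=-900, C_uu(2)=720, C_uu(4)=-2880; C_vv(-1)=-20, C_vv(0)=16, C_vv(4)=-80.
Saddle points occur where the two diagonal entries have opposite signs: (-4, -1), (-4, 4), (1, 0), (2, -1), (2, 4), (4, 0). Count: 6.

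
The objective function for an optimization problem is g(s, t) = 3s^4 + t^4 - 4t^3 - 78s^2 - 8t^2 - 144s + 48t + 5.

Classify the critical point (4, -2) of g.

The mixed partial ∂²g/∂s∂t is 0, so the Hessian at any point is diag(g_ss, g_tt) = diag(12(3s^2 - 13), 4(3t^2 - 6t - 4)).
At (4, -2): H = diag(420, 80).
Both eigenvalues are positive, so H is positive definite: a local minimum.

local minimum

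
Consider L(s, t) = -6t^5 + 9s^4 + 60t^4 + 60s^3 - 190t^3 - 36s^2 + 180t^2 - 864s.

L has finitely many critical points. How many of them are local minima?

4

L separates as a function of s plus a function of t, so ∇L=0 decouples.
∂L/∂s = 36(s - 2)(s + 3)(s + 4) = 0 at s ∈ {-4, -3, 2}; ∂L/∂t = -30t(t - 4)(t - 3)(t - 1) = 0 at t ∈ {0, 1, 3, 4}.
The Hessian is diagonal: diag(L_ss, L_tt). Second derivatives: L_ss(-4)=216, L_ss(-3)=-180, L_ss(2)=1080; L_tt(0)=360, L_tt(1)=-180, L_tt(3)=180, L_tt(4)=-360.
Local minima occur where both diagonal entries positive: (-4, 0), (-4, 3), (2, 0), (2, 3). Count: 4.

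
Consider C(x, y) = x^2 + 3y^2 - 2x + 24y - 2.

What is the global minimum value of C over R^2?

C(x,y) separates as P(x) + Q(y) − 2, so its minimum is min P + min Q − 2.
P'(x) = 2x - 2 vanishes at x ∈ {1}; Q'(y) = 6y + 24 vanishes at y ∈ {-4}.
Local minima of P (where P''>0): P(1)=-1. Local minima of Q: Q(-4)=-48.
So the global minimum of C is P(1) + Q(-4) − 2 = -1 − 48 − 2 = -51, attained at (1, -4).

-51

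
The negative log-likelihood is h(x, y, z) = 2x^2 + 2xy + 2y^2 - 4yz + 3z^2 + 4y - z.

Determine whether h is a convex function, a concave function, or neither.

h is quadratic, so its Hessian is the constant matrix H = [[4, 2, 0], [2, 4, -4], [0, -4, 6]].
Leading principal minors: 4, 12, 8.
All positive ⇒ H ≻ 0 ⇒ convex.

convex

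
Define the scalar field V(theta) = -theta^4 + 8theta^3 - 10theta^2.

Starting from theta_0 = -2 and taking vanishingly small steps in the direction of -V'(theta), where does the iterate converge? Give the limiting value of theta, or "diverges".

diverges

V'(theta) = -4theta(theta - 5)(theta - 1), so V'(-2) = 168.
Gradient descent moves in the -V' direction, i.e. theta is decreasing.
There is no critical point below theta=-2, and V' keeps the same sign, so the iterate runs off to −∞.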